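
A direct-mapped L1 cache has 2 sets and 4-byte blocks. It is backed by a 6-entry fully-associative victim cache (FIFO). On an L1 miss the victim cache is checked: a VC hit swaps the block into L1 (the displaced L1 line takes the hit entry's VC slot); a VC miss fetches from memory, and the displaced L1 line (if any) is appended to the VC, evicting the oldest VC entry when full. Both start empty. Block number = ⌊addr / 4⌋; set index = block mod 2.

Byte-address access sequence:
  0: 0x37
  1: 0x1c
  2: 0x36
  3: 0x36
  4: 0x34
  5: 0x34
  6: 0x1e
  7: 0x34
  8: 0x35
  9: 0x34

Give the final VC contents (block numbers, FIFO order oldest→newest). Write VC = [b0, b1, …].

  [0] addr=0x37 blk=13 s=1: MISS | VC []
  [1] addr=0x1c blk=7 s=1: MISS | VC [13]
  [2] addr=0x36 blk=13 s=1: VC-HIT | VC [7]
  [3] addr=0x36 blk=13 s=1: L1-HIT | VC [7]
  [4] addr=0x34 blk=13 s=1: L1-HIT | VC [7]
  [5] addr=0x34 blk=13 s=1: L1-HIT | VC [7]
  [6] addr=0x1e blk=7 s=1: VC-HIT | VC [13]
  [7] addr=0x34 blk=13 s=1: VC-HIT | VC [7]
  [8] addr=0x35 blk=13 s=1: L1-HIT | VC [7]
  [9] addr=0x34 blk=13 s=1: L1-HIT | VC [7]

VC = [7]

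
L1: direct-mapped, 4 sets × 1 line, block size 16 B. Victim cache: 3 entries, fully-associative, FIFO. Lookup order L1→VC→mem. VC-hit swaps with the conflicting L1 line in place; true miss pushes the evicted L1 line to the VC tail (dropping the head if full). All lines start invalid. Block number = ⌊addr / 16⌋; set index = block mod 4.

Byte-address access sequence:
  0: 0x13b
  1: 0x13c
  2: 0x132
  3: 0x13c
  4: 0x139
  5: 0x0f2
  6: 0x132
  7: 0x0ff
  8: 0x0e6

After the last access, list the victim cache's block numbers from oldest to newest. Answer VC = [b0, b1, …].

#0 0x13b→b19/s3 MISS; vc=[]
#1 0x13c→b19/s3 L1-HIT; vc=[]
#2 0x132→b19/s3 L1-HIT; vc=[]
#3 0x13c→b19/s3 L1-HIT; vc=[]
#4 0x139→b19/s3 L1-HIT; vc=[]
#5 0xf2→b15/s3 MISS; vc=[19]
#6 0x132→b19/s3 VC-HIT; vc=[15]
#7 0xff→b15/s3 VC-HIT; vc=[19]
#8 0xe6→b14/s2 MISS; vc=[19]

VC = [19]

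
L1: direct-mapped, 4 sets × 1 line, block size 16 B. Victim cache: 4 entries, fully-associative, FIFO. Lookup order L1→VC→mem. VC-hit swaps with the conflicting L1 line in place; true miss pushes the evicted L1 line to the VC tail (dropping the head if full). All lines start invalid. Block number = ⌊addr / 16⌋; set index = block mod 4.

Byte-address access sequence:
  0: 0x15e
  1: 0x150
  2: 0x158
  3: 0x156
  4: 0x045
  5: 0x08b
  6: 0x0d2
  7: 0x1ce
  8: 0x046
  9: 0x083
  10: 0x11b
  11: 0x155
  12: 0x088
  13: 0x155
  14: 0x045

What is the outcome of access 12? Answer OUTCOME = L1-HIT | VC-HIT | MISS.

  [0] addr=0x15e blk=21 s=1: MISS | VC []
  [1] addr=0x150 blk=21 s=1: L1-HIT | VC []
  [2] addr=0x158 blk=21 s=1: L1-HIT | VC []
  [3] addr=0x156 blk=21 s=1: L1-HIT | VC []
  [4] addr=0x45 blk=4 s=0: MISS | VC []
  [5] addr=0x8b blk=8 s=0: MISS | VC [4]
  [6] addr=0xd2 blk=13 s=1: MISS | VC [4, 21]
  [7] addr=0x1ce blk=28 s=0: MISS | VC [4, 21, 8]
  [8] addr=0x46 blk=4 s=0: VC-HIT | VC [28, 21, 8]
  [9] addr=0x83 blk=8 s=0: VC-HIT | VC [28, 21, 4]
  [10] addr=0x11b blk=17 s=1: MISS | VC [28, 21, 4, 13]
  [11] addr=0x155 blk=21 s=1: VC-HIT | VC [28, 17, 4, 13]
  [12] addr=0x88 blk=8 s=0: L1-HIT | VC [28, 17, 4, 13]
  [13] addr=0x155 blk=21 s=1: L1-HIT | VC [28, 17, 4, 13]
  [14] addr=0x45 blk=4 s=0: VC-HIT | VC [28, 17, 8, 13]

OUTCOME = L1-HIT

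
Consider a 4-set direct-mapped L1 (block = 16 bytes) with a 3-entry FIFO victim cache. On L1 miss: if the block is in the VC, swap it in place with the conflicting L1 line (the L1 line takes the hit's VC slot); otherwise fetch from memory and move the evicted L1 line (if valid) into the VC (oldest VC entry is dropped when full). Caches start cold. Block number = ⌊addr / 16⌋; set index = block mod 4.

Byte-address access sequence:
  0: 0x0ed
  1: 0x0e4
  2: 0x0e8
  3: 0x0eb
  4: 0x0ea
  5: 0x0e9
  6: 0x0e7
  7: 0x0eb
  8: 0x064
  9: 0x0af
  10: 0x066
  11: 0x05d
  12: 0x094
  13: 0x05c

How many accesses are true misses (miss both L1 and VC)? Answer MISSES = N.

MISSES = 5

0: 0xed (blk 14, set 2) → MISS  vc=[]
1: 0xe4 (blk 14, set 2) → L1-HIT  vc=[]
2: 0xe8 (blk 14, set 2) → L1-HIT  vc=[]
3: 0xeb (blk 14, set 2) → L1-HIT  vc=[]
4: 0xea (blk 14, set 2) → L1-HIT  vc=[]
5: 0xe9 (blk 14, set 2) → L1-HIT  vc=[]
6: 0xe7 (blk 14, set 2) → L1-HIT  vc=[]
7: 0xeb (blk 14, set 2) → L1-HIT  vc=[]
8: 0x64 (blk 6, set 2) → MISS  vc=[14]
9: 0xaf (blk 10, set 2) → MISS  vc=[14, 6]
10: 0x66 (blk 6, set 2) → VC-HIT  vc=[14, 10]
11: 0x5d (blk 5, set 1) → MISS  vc=[14, 10]
12: 0x94 (blk 9, set 1) → MISS  vc=[14, 10, 5]
13: 0x5c (blk 5, set 1) → VC-HIT  vc=[14, 10, 9]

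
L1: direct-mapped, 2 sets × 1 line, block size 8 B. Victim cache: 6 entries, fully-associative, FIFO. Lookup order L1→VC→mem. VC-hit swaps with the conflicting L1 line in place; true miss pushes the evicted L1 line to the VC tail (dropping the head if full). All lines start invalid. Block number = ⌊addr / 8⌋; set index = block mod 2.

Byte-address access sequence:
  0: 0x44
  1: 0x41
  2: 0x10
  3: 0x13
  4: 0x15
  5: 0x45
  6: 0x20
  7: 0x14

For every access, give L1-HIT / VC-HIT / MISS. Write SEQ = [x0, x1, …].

#0 0x44→b8/s0 MISS; vc=[]
#1 0x41→b8/s0 L1-HIT; vc=[]
#2 0x10→b2/s0 MISS; vc=[8]
#3 0x13→b2/s0 L1-HIT; vc=[8]
#4 0x15→b2/s0 L1-HIT; vc=[8]
#5 0x45→b8/s0 VC-HIT; vc=[2]
#6 0x20→b4/s0 MISS; vc=[2,8]
#7 0x14→b2/s0 VC-HIT; vc=[4,8]

SEQ = [MISS, L1-HIT, MISS, L1-HIT, L1-HIT, VC-HIT, MISS, VC-HIT]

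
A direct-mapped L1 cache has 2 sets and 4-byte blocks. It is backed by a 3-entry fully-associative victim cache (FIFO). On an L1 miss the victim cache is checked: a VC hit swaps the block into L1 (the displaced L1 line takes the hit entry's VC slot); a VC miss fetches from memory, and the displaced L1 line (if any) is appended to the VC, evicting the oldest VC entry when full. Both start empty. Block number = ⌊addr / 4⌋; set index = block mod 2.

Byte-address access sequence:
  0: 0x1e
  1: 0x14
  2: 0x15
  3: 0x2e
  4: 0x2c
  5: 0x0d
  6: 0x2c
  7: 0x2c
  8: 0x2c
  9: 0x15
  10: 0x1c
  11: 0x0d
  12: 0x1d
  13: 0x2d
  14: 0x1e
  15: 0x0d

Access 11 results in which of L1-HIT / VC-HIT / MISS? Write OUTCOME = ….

  [0] addr=0x1e blk=7 s=1: MISS | VC []
  [1] addr=0x14 blk=5 s=1: MISS | VC [7]
  [2] addr=0x15 blk=5 s=1: L1-HIT | VC [7]
  [3] addr=0x2e blk=11 s=1: MISS | VC [7, 5]
  [4] addr=0x2c blk=11 s=1: L1-HIT | VC [7, 5]
  [5] addr=0xd blk=3 s=1: MISS | VC [7, 5, 11]
  [6] addr=0x2c blk=11 s=1: VC-HIT | VC [7, 5, 3]
  [7] addr=0x2c blk=11 s=1: L1-HIT | VC [7, 5, 3]
  [8] addr=0x2c blk=11 s=1: L1-HIT | VC [7, 5, 3]
  [9] addr=0x15 blk=5 s=1: VC-HIT | VC [7, 11, 3]
  [10] addr=0x1c blk=7 s=1: VC-HIT | VC [5, 11, 3]
  [11] addr=0xd blk=3 s=1: VC-HIT | VC [5, 11, 7]
  [12] addr=0x1d blk=7 s=1: VC-HIT | VC [5, 11, 3]
  [13] addr=0x2d blk=11 s=1: VC-HIT | VC [5, 7, 3]
  [14] addr=0x1e blk=7 s=1: VC-HIT | VC [5, 11, 3]
  [15] addr=0xd blk=3 s=1: VC-HIT | VC [5, 11, 7]

OUTCOME = VC-HIT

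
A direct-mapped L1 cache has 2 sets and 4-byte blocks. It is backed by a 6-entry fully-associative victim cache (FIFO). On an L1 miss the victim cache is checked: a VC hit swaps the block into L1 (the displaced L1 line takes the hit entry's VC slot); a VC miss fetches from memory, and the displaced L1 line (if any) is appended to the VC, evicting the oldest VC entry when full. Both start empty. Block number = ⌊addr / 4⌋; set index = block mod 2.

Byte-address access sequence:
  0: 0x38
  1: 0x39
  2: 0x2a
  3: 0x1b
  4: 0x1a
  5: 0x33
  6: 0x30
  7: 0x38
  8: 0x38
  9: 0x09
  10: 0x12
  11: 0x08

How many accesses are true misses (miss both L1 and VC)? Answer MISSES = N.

MISSES = 6

0: 0x38 (blk 14, set 0) → MISS  vc=[]
1: 0x39 (blk 14, set 0) → L1-HIT  vc=[]
2: 0x2a (blk 10, set 0) → MISS  vc=[14]
3: 0x1b (blk 6, set 0) → MISS  vc=[14, 10]
4: 0x1a (blk 6, set 0) → L1-HIT  vc=[14, 10]
5: 0x33 (blk 12, set 0) → MISS  vc=[14, 10, 6]
6: 0x30 (blk 12, set 0) → L1-HIT  vc=[14, 10, 6]
7: 0x38 (blk 14, set 0) → VC-HIT  vc=[12, 10, 6]
8: 0x38 (blk 14, set 0) → L1-HIT  vc=[12, 10, 6]
9: 0x9 (blk 2, set 0) → MISS  vc=[12, 10, 6, 14]
10: 0x12 (blk 4, set 0) → MISS  vc=[12, 10, 6, 14, 2]
11: 0x8 (blk 2, set 0) → VC-HIT  vc=[12, 10, 6, 14, 4]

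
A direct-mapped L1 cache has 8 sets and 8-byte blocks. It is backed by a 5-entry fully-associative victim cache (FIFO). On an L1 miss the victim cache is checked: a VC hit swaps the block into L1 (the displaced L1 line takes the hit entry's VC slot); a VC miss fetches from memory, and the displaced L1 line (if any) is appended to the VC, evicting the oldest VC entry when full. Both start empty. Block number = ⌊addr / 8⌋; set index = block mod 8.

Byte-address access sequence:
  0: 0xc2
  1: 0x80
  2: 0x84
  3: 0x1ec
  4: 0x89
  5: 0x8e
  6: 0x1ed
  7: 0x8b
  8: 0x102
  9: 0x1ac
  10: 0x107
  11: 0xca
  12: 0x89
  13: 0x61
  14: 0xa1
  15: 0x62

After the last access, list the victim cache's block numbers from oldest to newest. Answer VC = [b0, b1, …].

VC = [24, 16, 61, 25, 20]

0: 0xc2 (blk 24, set 0) → MISS  vc=[]
1: 0x80 (blk 16, set 0) → MISS  vc=[24]
2: 0x84 (blk 16, set 0) → L1-HIT  vc=[24]
3: 0x1ec (blk 61, set 5) → MISS  vc=[24]
4: 0x89 (blk 17, set 1) → MISS  vc=[24]
5: 0x8e (blk 17, set 1) → L1-HIT  vc=[24]
6: 0x1ed (blk 61, set 5) → L1-HIT  vc=[24]
7: 0x8b (blk 17, set 1) → L1-HIT  vc=[24]
8: 0x102 (blk 32, set 0) → MISS  vc=[24, 16]
9: 0x1ac (blk 53, set 5) → MISS  vc=[24, 16, 61]
10: 0x107 (blk 32, set 0) → L1-HIT  vc=[24, 16, 61]
11: 0xca (blk 25, set 1) → MISS  vc=[24, 16, 61, 17]
12: 0x89 (blk 17, set 1) → VC-HIT  vc=[24, 16, 61, 25]
13: 0x61 (blk 12, set 4) → MISS  vc=[24, 16, 61, 25]
14: 0xa1 (blk 20, set 4) → MISS  vc=[24, 16, 61, 25, 12]
15: 0x62 (blk 12, set 4) → VC-HIT  vc=[24, 16, 61, 25, 20]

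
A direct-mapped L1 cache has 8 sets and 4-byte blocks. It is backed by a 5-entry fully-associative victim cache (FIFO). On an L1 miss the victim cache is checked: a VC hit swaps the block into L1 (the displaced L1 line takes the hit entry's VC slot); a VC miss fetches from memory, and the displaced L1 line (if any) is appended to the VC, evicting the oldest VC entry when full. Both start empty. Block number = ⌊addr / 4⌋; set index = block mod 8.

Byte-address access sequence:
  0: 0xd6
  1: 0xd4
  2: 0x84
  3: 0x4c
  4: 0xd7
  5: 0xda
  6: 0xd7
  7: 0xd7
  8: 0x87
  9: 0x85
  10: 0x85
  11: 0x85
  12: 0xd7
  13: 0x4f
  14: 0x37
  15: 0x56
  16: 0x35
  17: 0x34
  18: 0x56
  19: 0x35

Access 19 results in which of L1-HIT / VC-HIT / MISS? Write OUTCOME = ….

  [0] addr=0xd6 blk=53 s=5: MISS | VC []
  [1] addr=0xd4 blk=53 s=5: L1-HIT | VC []
  [2] addr=0x84 blk=33 s=1: MISS | VC []
  [3] addr=0x4c blk=19 s=3: MISS | VC []
  [4] addr=0xd7 blk=53 s=5: L1-HIT | VC []
  [5] addr=0xda blk=54 s=6: MISS | VC []
  [6] addr=0xd7 blk=53 s=5: L1-HIT | VC []
  [7] addr=0xd7 blk=53 s=5: L1-HIT | VC []
  [8] addr=0x87 blk=33 s=1: L1-HIT | VC []
  [9] addr=0x85 blk=33 s=1: L1-HIT | VC []
  [10] addr=0x85 blk=33 s=1: L1-HIT | VC []
  [11] addr=0x85 blk=33 s=1: L1-HIT | VC []
  [12] addr=0xd7 blk=53 s=5: L1-HIT | VC []
  [13] addr=0x4f blk=19 s=3: L1-HIT | VC []
  [14] addr=0x37 blk=13 s=5: MISS | VC [53]
  [15] addr=0x56 blk=21 s=5: MISS | VC [53, 13]
  [16] addr=0x35 blk=13 s=5: VC-HIT | VC [53, 21]
  [17] addr=0x34 blk=13 s=5: L1-HIT | VC [53, 21]
  [18] addr=0x56 blk=21 s=5: VC-HIT | VC [53, 13]
  [19] addr=0x35 blk=13 s=5: VC-HIT | VC [53, 21]

OUTCOME = VC-HIT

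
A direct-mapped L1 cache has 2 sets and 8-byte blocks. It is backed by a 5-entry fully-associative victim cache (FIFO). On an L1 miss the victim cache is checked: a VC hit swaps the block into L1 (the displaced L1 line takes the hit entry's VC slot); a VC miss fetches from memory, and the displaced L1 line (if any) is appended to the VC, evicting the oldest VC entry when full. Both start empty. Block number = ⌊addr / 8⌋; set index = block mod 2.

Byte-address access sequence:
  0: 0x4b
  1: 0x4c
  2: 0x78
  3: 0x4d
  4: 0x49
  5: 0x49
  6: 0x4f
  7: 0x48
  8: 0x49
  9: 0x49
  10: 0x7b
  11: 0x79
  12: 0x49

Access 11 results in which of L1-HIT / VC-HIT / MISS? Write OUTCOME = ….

OUTCOME = L1-HIT

0: 0x4b (blk 9, set 1) → MISS  vc=[]
1: 0x4c (blk 9, set 1) → L1-HIT  vc=[]
2: 0x78 (blk 15, set 1) → MISS  vc=[9]
3: 0x4d (blk 9, set 1) → VC-HIT  vc=[15]
4: 0x49 (blk 9, set 1) → L1-HIT  vc=[15]
5: 0x49 (blk 9, set 1) → L1-HIT  vc=[15]
6: 0x4f (blk 9, set 1) → L1-HIT  vc=[15]
7: 0x48 (blk 9, set 1) → L1-HIT  vc=[15]
8: 0x49 (blk 9, set 1) → L1-HIT  vc=[15]
9: 0x49 (blk 9, set 1) → L1-HIT  vc=[15]
10: 0x7b (blk 15, set 1) → VC-HIT  vc=[9]
11: 0x79 (blk 15, set 1) → L1-HIT  vc=[9]
12: 0x49 (blk 9, set 1) → VC-HIT  vc=[15]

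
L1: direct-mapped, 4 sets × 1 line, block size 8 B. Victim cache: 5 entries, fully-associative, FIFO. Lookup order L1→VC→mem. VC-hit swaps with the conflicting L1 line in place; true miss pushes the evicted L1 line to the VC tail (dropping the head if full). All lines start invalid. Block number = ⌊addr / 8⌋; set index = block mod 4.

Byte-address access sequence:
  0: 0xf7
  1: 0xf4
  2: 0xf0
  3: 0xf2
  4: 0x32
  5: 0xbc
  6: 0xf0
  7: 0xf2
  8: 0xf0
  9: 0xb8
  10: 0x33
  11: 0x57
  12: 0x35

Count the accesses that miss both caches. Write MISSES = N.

0: 0xf7 (blk 30, set 2) → MISS  vc=[]
1: 0xf4 (blk 30, set 2) → L1-HIT  vc=[]
2: 0xf0 (blk 30, set 2) → L1-HIT  vc=[]
3: 0xf2 (blk 30, set 2) → L1-HIT  vc=[]
4: 0x32 (blk 6, set 2) → MISS  vc=[30]
5: 0xbc (blk 23, set 3) → MISS  vc=[30]
6: 0xf0 (blk 30, set 2) → VC-HIT  vc=[6]
7: 0xf2 (blk 30, set 2) → L1-HIT  vc=[6]
8: 0xf0 (blk 30, set 2) → L1-HIT  vc=[6]
9: 0xb8 (blk 23, set 3) → L1-HIT  vc=[6]
10: 0x33 (blk 6, set 2) → VC-HIT  vc=[30]
11: 0x57 (blk 10, set 2) → MISS  vc=[30, 6]
12: 0x35 (blk 6, set 2) → VC-HIT  vc=[30, 10]

MISSES = 4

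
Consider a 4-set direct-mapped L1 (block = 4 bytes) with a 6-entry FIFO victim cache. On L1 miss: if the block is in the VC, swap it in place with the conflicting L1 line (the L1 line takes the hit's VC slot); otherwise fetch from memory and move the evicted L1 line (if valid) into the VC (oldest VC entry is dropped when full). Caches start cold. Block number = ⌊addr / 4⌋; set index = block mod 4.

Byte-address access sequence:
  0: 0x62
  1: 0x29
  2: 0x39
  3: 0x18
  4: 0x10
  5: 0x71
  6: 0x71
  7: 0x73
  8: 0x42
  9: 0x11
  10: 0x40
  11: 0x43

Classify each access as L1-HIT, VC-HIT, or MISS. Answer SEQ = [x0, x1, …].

SEQ = [MISS, MISS, MISS, MISS, MISS, MISS, L1-HIT, L1-HIT, MISS, VC-HIT, VC-HIT, L1-HIT]

#0 0x62→b24/s0 MISS; vc=[]
#1 0x29→b10/s2 MISS; vc=[]
#2 0x39→b14/s2 MISS; vc=[10]
#3 0x18→b6/s2 MISS; vc=[10,14]
#4 0x10→b4/s0 MISS; vc=[10,14,24]
#5 0x71→b28/s0 MISS; vc=[10,14,24,4]
#6 0x71→b28/s0 L1-HIT; vc=[10,14,24,4]
#7 0x73→b28/s0 L1-HIT; vc=[10,14,24,4]
#8 0x42→b16/s0 MISS; vc=[10,14,24,4,28]
#9 0x11→b4/s0 VC-HIT; vc=[10,14,24,16,28]
#10 0x40→b16/s0 VC-HIT; vc=[10,14,24,4,28]
#11 0x43→b16/s0 L1-HIT; vc=[10,14,24,4,28]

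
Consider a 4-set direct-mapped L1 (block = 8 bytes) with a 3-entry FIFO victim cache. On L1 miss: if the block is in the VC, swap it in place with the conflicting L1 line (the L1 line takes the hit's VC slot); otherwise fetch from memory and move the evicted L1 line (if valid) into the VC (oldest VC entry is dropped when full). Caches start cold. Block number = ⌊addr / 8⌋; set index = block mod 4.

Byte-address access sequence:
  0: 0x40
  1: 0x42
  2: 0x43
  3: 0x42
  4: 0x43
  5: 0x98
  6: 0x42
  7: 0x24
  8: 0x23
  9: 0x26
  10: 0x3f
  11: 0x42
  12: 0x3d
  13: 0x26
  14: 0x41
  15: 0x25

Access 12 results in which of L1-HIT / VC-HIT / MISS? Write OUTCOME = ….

OUTCOME = L1-HIT

#0 0x40→b8/s0 MISS; vc=[]
#1 0x42→b8/s0 L1-HIT; vc=[]
#2 0x43→b8/s0 L1-HIT; vc=[]
#3 0x42→b8/s0 L1-HIT; vc=[]
#4 0x43→b8/s0 L1-HIT; vc=[]
#5 0x98→b19/s3 MISS; vc=[]
#6 0x42→b8/s0 L1-HIT; vc=[]
#7 0x24→b4/s0 MISS; vc=[8]
#8 0x23→b4/s0 L1-HIT; vc=[8]
#9 0x26→b4/s0 L1-HIT; vc=[8]
#10 0x3f→b7/s3 MISS; vc=[8,19]
#11 0x42→b8/s0 VC-HIT; vc=[4,19]
#12 0x3d→b7/s3 L1-HIT; vc=[4,19]
#13 0x26→b4/s0 VC-HIT; vc=[8,19]
#14 0x41→b8/s0 VC-HIT; vc=[4,19]
#15 0x25→b4/s0 VC-HIT; vc=[8,19]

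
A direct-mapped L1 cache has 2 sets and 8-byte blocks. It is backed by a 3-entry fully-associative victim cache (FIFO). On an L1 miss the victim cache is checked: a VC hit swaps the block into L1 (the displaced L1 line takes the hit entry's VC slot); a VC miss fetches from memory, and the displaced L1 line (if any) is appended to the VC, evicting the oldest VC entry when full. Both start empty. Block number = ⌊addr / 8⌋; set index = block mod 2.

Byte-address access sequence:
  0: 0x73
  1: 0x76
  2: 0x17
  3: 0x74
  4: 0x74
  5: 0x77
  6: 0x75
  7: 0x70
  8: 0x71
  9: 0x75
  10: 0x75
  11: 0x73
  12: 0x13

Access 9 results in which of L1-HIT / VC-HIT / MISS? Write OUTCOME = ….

OUTCOME = L1-HIT

0: 0x73 (blk 14, set 0) → MISS  vc=[]
1: 0x76 (blk 14, set 0) → L1-HIT  vc=[]
2: 0x17 (blk 2, set 0) → MISS  vc=[14]
3: 0x74 (blk 14, set 0) → VC-HIT  vc=[2]
4: 0x74 (blk 14, set 0) → L1-HIT  vc=[2]
5: 0x77 (blk 14, set 0) → L1-HIT  vc=[2]
6: 0x75 (blk 14, set 0) → L1-HIT  vc=[2]
7: 0x70 (blk 14, set 0) → L1-HIT  vc=[2]
8: 0x71 (blk 14, set 0) → L1-HIT  vc=[2]
9: 0x75 (blk 14, set 0) → L1-HIT  vc=[2]
10: 0x75 (blk 14, set 0) → L1-HIT  vc=[2]
11: 0x73 (blk 14, set 0) → L1-HIT  vc=[2]
12: 0x13 (blk 2, set 0) → VC-HIT  vc=[14]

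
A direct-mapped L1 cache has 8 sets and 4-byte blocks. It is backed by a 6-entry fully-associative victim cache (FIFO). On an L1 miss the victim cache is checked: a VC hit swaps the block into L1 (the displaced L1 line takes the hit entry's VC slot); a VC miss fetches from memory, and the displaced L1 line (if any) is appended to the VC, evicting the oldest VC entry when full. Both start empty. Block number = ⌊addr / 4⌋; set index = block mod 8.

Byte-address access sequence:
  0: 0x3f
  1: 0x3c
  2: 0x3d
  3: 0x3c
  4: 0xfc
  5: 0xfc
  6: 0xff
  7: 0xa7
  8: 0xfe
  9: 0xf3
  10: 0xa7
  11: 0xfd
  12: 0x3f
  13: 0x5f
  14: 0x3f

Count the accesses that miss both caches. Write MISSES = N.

MISSES = 5

#0 0x3f→b15/s7 MISS; vc=[]
#1 0x3c→b15/s7 L1-HIT; vc=[]
#2 0x3d→b15/s7 L1-HIT; vc=[]
#3 0x3c→b15/s7 L1-HIT; vc=[]
#4 0xfc→b63/s7 MISS; vc=[15]
#5 0xfc→b63/s7 L1-HIT; vc=[15]
#6 0xff→b63/s7 L1-HIT; vc=[15]
#7 0xa7→b41/s1 MISS; vc=[15]
#8 0xfe→b63/s7 L1-HIT; vc=[15]
#9 0xf3→b60/s4 MISS; vc=[15]
#10 0xa7→b41/s1 L1-HIT; vc=[15]
#11 0xfd→b63/s7 L1-HIT; vc=[15]
#12 0x3f→b15/s7 VC-HIT; vc=[63]
#13 0x5f→b23/s7 MISS; vc=[63,15]
#14 0x3f→b15/s7 VC-HIT; vc=[63,23]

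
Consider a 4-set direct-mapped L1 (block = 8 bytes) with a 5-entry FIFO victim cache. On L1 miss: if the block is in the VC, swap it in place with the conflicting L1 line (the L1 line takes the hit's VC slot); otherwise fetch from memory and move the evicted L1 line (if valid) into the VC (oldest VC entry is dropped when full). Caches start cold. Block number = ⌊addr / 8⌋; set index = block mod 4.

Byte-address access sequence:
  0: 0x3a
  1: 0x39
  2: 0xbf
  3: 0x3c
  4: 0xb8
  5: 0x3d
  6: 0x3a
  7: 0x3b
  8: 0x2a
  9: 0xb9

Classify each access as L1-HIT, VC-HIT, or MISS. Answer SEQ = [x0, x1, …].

0: 0x3a (blk 7, set 3) → MISS  vc=[]
1: 0x39 (blk 7, set 3) → L1-HIT  vc=[]
2: 0xbf (blk 23, set 3) → MISS  vc=[7]
3: 0x3c (blk 7, set 3) → VC-HIT  vc=[23]
4: 0xb8 (blk 23, set 3) → VC-HIT  vc=[7]
5: 0x3d (blk 7, set 3) → VC-HIT  vc=[23]
6: 0x3a (blk 7, set 3) → L1-HIT  vc=[23]
7: 0x3b (blk 7, set 3) → L1-HIT  vc=[23]
8: 0x2a (blk 5, set 1) → MISS  vc=[23]
9: 0xb9 (blk 23, set 3) → VC-HIT  vc=[7]

SEQ = [MISS, L1-HIT, MISS, VC-HIT, VC-HIT, VC-HIT, L1-HIT, L1-HIT, MISS, VC-HIT]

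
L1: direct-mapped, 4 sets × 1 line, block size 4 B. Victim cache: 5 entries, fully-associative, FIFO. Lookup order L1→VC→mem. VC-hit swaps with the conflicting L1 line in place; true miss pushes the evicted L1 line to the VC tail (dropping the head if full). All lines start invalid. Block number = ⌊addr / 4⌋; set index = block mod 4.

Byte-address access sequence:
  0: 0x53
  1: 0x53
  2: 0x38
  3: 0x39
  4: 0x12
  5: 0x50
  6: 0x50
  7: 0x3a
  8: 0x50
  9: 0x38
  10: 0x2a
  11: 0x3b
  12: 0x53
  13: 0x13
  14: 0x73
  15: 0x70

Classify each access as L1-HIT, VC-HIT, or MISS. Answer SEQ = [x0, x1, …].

SEQ = [MISS, L1-HIT, MISS, L1-HIT, MISS, VC-HIT, L1-HIT, L1-HIT, L1-HIT, L1-HIT, MISS, VC-HIT, L1-HIT, VC-HIT, MISS, L1-HIT]

  [0] addr=0x53 blk=20 s=0: MISS | VC []
  [1] addr=0x53 blk=20 s=0: L1-HIT | VC []
  [2] addr=0x38 blk=14 s=2: MISS | VC []
  [3] addr=0x39 blk=14 s=2: L1-HIT | VC []
  [4] addr=0x12 blk=4 s=0: MISS | VC [20]
  [5] addr=0x50 blk=20 s=0: VC-HIT | VC [4]
  [6] addr=0x50 blk=20 s=0: L1-HIT | VC [4]
  [7] addr=0x3a blk=14 s=2: L1-HIT | VC [4]
  [8] addr=0x50 blk=20 s=0: L1-HIT | VC [4]
  [9] addr=0x38 blk=14 s=2: L1-HIT | VC [4]
  [10] addr=0x2a blk=10 s=2: MISS | VC [4, 14]
  [11] addr=0x3b blk=14 s=2: VC-HIT | VC [4, 10]
  [12] addr=0x53 blk=20 s=0: L1-HIT | VC [4, 10]
  [13] addr=0x13 blk=4 s=0: VC-HIT | VC [20, 10]
  [14] addr=0x73 blk=28 s=0: MISS | VC [20, 10, 4]
  [15] addr=0x70 blk=28 s=0: L1-HIT | VC [20, 10, 4]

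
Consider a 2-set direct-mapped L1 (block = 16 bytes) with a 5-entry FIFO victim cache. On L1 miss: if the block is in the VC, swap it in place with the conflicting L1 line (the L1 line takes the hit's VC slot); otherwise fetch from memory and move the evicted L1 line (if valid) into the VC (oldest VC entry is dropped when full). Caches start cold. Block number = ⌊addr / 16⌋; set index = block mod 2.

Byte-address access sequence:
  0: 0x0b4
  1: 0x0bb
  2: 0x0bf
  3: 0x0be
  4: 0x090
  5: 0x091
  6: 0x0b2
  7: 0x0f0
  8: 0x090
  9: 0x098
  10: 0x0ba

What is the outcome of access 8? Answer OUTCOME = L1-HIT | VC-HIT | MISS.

OUTCOME = VC-HIT

#0 0xb4→b11/s1 MISS; vc=[]
#1 0xbb→b11/s1 L1-HIT; vc=[]
#2 0xbf→b11/s1 L1-HIT; vc=[]
#3 0xbe→b11/s1 L1-HIT; vc=[]
#4 0x90→b9/s1 MISS; vc=[11]
#5 0x91→b9/s1 L1-HIT; vc=[11]
#6 0xb2→b11/s1 VC-HIT; vc=[9]
#7 0xf0→b15/s1 MISS; vc=[9,11]
#8 0x90→b9/s1 VC-HIT; vc=[15,11]
#9 0x98→b9/s1 L1-HIT; vc=[15,11]
#10 0xba→b11/s1 VC-HIT; vc=[15,9]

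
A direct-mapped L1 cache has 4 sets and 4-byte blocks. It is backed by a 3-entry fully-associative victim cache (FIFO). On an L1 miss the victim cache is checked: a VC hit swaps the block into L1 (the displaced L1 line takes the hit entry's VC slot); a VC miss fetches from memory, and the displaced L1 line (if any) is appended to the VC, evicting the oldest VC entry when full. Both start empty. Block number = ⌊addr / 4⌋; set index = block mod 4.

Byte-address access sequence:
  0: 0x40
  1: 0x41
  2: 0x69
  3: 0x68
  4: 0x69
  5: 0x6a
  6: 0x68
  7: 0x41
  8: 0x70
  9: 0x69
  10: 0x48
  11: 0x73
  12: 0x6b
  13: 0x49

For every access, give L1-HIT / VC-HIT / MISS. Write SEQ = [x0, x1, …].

  [0] addr=0x40 blk=16 s=0: MISS | VC []
  [1] addr=0x41 blk=16 s=0: L1-HIT | VC []
  [2] addr=0x69 blk=26 s=2: MISS | VC []
  [3] addr=0x68 blk=26 s=2: L1-HIT | VC []
  [4] addr=0x69 blk=26 s=2: L1-HIT | VC []
  [5] addr=0x6a blk=26 s=2: L1-HIT | VC []
  [6] addr=0x68 blk=26 s=2: L1-HIT | VC []
  [7] addr=0x41 blk=16 s=0: L1-HIT | VC []
  [8] addr=0x70 blk=28 s=0: MISS | VC [16]
  [9] addr=0x69 blk=26 s=2: L1-HIT | VC [16]
  [10] addr=0x48 blk=18 s=2: MISS | VC [16, 26]
  [11] addr=0x73 blk=28 s=0: L1-HIT | VC [16, 26]
  [12] addr=0x6b blk=26 s=2: VC-HIT | VC [16, 18]
  [13] addr=0x49 blk=18 s=2: VC-HIT | VC [16, 26]

SEQ = [MISS, L1-HIT, MISS, L1-HIT, L1-HIT, L1-HIT, L1-HIT, L1-HIT, MISS, L1-HIT, MISS, L1-HIT, VC-HIT, VC-HIT]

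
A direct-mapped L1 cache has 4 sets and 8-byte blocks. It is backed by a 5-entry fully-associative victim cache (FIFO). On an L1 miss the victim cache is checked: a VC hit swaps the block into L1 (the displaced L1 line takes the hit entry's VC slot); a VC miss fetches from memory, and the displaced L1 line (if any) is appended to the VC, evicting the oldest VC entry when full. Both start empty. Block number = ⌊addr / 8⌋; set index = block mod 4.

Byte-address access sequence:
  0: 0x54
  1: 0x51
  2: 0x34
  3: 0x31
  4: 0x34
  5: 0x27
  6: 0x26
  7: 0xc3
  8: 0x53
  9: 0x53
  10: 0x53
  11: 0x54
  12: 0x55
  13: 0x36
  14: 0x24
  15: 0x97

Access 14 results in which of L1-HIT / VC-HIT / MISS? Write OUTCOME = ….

  [0] addr=0x54 blk=10 s=2: MISS | VC []
  [1] addr=0x51 blk=10 s=2: L1-HIT | VC []
  [2] addr=0x34 blk=6 s=2: MISS | VC [10]
  [3] addr=0x31 blk=6 s=2: L1-HIT | VC [10]
  [4] addr=0x34 blk=6 s=2: L1-HIT | VC [10]
  [5] addr=0x27 blk=4 s=0: MISS | VC [10]
  [6] addr=0x26 blk=4 s=0: L1-HIT | VC [10]
  [7] addr=0xc3 blk=24 s=0: MISS | VC [10, 4]
  [8] addr=0x53 blk=10 s=2: VC-HIT | VC [6, 4]
  [9] addr=0x53 blk=10 s=2: L1-HIT | VC [6, 4]
  [10] addr=0x53 blk=10 s=2: L1-HIT | VC [6, 4]
  [11] addr=0x54 blk=10 s=2: L1-HIT | VC [6, 4]
  [12] addr=0x55 blk=10 s=2: L1-HIT | VC [6, 4]
  [13] addr=0x36 blk=6 s=2: VC-HIT | VC [10, 4]
  [14] addr=0x24 blk=4 s=0: VC-HIT | VC [10, 24]
  [15] addr=0x97 blk=18 s=2: MISS | VC [10, 24, 6]

OUTCOME = VC-HIT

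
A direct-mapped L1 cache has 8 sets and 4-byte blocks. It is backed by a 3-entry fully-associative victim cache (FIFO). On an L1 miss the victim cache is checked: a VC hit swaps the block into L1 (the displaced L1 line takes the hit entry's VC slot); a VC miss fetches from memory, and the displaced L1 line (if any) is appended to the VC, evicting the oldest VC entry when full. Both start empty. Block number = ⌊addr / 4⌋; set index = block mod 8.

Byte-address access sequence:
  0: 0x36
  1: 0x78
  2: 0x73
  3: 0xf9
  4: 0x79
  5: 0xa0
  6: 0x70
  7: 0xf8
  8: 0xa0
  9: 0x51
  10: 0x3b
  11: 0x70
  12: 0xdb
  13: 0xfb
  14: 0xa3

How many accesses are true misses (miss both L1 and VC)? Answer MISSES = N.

MISSES = 8

0: 0x36 (blk 13, set 5) → MISS  vc=[]
1: 0x78 (blk 30, set 6) → MISS  vc=[]
2: 0x73 (blk 28, set 4) → MISS  vc=[]
3: 0xf9 (blk 62, set 6) → MISS  vc=[30]
4: 0x79 (blk 30, set 6) → VC-HIT  vc=[62]
5: 0xa0 (blk 40, set 0) → MISS  vc=[62]
6: 0x70 (blk 28, set 4) → L1-HIT  vc=[62]
7: 0xf8 (blk 62, set 6) → VC-HIT  vc=[30]
8: 0xa0 (blk 40, set 0) → L1-HIT  vc=[30]
9: 0x51 (blk 20, set 4) → MISS  vc=[30, 28]
10: 0x3b (blk 14, set 6) → MISS  vc=[30, 28, 62]
11: 0x70 (blk 28, set 4) → VC-HIT  vc=[30, 20, 62]
12: 0xdb (blk 54, set 6) → MISS  vc=[20, 62, 14]
13: 0xfb (blk 62, set 6) → VC-HIT  vc=[20, 54, 14]
14: 0xa3 (blk 40, set 0) → L1-HIT  vc=[20, 54, 14]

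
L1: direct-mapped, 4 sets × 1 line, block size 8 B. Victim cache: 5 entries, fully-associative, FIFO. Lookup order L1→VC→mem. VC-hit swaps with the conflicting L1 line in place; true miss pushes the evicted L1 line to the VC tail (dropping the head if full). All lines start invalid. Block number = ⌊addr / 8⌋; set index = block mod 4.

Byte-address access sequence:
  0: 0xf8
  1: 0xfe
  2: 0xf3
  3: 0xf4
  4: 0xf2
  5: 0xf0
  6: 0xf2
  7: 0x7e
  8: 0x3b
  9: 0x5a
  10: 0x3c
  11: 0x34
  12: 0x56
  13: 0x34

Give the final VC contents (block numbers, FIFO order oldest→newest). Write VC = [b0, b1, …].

  [0] addr=0xf8 blk=31 s=3: MISS | VC []
  [1] addr=0xfe blk=31 s=3: L1-HIT | VC []
  [2] addr=0xf3 blk=30 s=2: MISS | VC []
  [3] addr=0xf4 blk=30 s=2: L1-HIT | VC []
  [4] addr=0xf2 blk=30 s=2: L1-HIT | VC []
  [5] addr=0xf0 blk=30 s=2: L1-HIT | VC []
  [6] addr=0xf2 blk=30 s=2: L1-HIT | VC []
  [7] addr=0x7e blk=15 s=3: MISS | VC [31]
  [8] addr=0x3b blk=7 s=3: MISS | VC [31, 15]
  [9] addr=0x5a blk=11 s=3: MISS | VC [31, 15, 7]
  [10] addr=0x3c blk=7 s=3: VC-HIT | VC [31, 15, 11]
  [11] addr=0x34 blk=6 s=2: MISS | VC [31, 15, 11, 30]
  [12] addr=0x56 blk=10 s=2: MISS | VC [31, 15, 11, 30, 6]
  [13] addr=0x34 blk=6 s=2: VC-HIT | VC [31, 15, 11, 30, 10]

VC = [31, 15, 11, 30, 10]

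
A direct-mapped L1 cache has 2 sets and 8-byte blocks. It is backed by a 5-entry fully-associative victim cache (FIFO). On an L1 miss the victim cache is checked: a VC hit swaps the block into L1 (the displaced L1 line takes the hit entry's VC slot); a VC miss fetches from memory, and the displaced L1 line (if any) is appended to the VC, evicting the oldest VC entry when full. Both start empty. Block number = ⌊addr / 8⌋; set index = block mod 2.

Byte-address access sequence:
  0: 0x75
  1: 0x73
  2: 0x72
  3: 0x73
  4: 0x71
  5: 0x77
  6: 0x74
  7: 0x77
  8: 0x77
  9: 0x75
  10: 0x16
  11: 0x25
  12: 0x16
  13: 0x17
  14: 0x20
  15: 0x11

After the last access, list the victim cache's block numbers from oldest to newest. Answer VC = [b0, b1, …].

0: 0x75 (blk 14, set 0) → MISS  vc=[]
1: 0x73 (blk 14, set 0) → L1-HIT  vc=[]
2: 0x72 (blk 14, set 0) → L1-HIT  vc=[]
3: 0x73 (blk 14, set 0) → L1-HIT  vc=[]
4: 0x71 (blk 14, set 0) → L1-HIT  vc=[]
5: 0x77 (blk 14, set 0) → L1-HIT  vc=[]
6: 0x74 (blk 14, set 0) → L1-HIT  vc=[]
7: 0x77 (blk 14, set 0) → L1-HIT  vc=[]
8: 0x77 (blk 14, set 0) → L1-HIT  vc=[]
9: 0x75 (blk 14, set 0) → L1-HIT  vc=[]
10: 0x16 (blk 2, set 0) → MISS  vc=[14]
11: 0x25 (blk 4, set 0) → MISS  vc=[14, 2]
12: 0x16 (blk 2, set 0) → VC-HIT  vc=[14, 4]
13: 0x17 (blk 2, set 0) → L1-HIT  vc=[14, 4]
14: 0x20 (blk 4, set 0) → VC-HIT  vc=[14, 2]
15: 0x11 (blk 2, set 0) → VC-HIT  vc=[14, 4]

VC = [14, 4]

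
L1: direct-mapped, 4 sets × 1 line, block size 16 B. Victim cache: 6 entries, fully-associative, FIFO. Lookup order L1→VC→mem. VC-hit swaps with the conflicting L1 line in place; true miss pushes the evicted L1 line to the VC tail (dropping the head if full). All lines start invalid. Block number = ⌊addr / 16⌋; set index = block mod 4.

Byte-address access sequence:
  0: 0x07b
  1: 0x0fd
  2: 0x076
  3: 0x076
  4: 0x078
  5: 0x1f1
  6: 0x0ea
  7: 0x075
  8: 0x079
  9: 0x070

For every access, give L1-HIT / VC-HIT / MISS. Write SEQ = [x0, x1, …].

#0 0x7b→b7/s3 MISS; vc=[]
#1 0xfd→b15/s3 MISS; vc=[7]
#2 0x76→b7/s3 VC-HIT; vc=[15]
#3 0x76→b7/s3 L1-HIT; vc=[15]
#4 0x78→b7/s3 L1-HIT; vc=[15]
#5 0x1f1→b31/s3 MISS; vc=[15,7]
#6 0xea→b14/s2 MISS; vc=[15,7]
#7 0x75→b7/s3 VC-HIT; vc=[15,31]
#8 0x79→b7/s3 L1-HIT; vc=[15,31]
#9 0x70→b7/s3 L1-HIT; vc=[15,31]

SEQ = [MISS, MISS, VC-HIT, L1-HIT, L1-HIT, MISS, MISS, VC-HIT, L1-HIT, L1-HIT]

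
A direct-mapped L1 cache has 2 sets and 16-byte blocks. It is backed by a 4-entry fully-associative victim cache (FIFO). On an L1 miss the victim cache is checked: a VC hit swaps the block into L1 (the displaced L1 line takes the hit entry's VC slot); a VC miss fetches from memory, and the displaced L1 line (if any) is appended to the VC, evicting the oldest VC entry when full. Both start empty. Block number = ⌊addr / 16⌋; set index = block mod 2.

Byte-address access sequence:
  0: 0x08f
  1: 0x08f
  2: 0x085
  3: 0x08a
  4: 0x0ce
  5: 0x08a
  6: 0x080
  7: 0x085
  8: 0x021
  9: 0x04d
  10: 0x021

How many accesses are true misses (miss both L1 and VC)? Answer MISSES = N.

0: 0x8f (blk 8, set 0) → MISS  vc=[]
1: 0x8f (blk 8, set 0) → L1-HIT  vc=[]
2: 0x85 (blk 8, set 0) → L1-HIT  vc=[]
3: 0x8a (blk 8, set 0) → L1-HIT  vc=[]
4: 0xce (blk 12, set 0) → MISS  vc=[8]
5: 0x8a (blk 8, set 0) → VC-HIT  vc=[12]
6: 0x80 (blk 8, set 0) → L1-HIT  vc=[12]
7: 0x85 (blk 8, set 0) → L1-HIT  vc=[12]
8: 0x21 (blk 2, set 0) → MISS  vc=[12, 8]
9: 0x4d (blk 4, set 0) → MISS  vc=[12, 8, 2]
10: 0x21 (blk 2, set 0) → VC-HIT  vc=[12, 8, 4]

MISSES = 4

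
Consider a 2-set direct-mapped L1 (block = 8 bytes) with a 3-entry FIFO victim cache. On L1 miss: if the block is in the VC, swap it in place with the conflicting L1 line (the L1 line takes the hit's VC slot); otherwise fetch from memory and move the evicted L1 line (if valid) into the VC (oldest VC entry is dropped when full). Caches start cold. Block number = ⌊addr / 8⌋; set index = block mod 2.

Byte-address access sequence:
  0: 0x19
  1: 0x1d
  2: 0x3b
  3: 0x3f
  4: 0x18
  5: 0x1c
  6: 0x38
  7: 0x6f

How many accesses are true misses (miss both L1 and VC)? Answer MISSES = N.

MISSES = 3

  [0] addr=0x19 blk=3 s=1: MISS | VC []
  [1] addr=0x1d blk=3 s=1: L1-HIT | VC []
  [2] addr=0x3b blk=7 s=1: MISS | VC [3]
  [3] addr=0x3f blk=7 s=1: L1-HIT | VC [3]
  [4] addr=0x18 blk=3 s=1: VC-HIT | VC [7]
  [5] addr=0x1c blk=3 s=1: L1-HIT | VC [7]
  [6] addr=0x38 blk=7 s=1: VC-HIT | VC [3]
  [7] addr=0x6f blk=13 s=1: MISS | VC [3, 7]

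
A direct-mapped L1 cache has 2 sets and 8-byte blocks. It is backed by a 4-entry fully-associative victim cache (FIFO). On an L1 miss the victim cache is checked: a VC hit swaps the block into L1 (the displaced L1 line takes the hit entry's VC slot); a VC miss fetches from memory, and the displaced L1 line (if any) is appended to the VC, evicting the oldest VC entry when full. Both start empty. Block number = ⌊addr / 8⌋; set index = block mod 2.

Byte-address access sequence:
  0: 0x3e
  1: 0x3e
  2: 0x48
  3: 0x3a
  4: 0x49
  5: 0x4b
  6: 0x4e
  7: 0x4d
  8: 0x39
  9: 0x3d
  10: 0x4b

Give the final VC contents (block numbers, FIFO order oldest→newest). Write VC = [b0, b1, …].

#0 0x3e→b7/s1 MISS; vc=[]
#1 0x3e→b7/s1 L1-HIT; vc=[]
#2 0x48→b9/s1 MISS; vc=[7]
#3 0x3a→b7/s1 VC-HIT; vc=[9]
#4 0x49→b9/s1 VC-HIT; vc=[7]
#5 0x4b→b9/s1 L1-HIT; vc=[7]
#6 0x4e→b9/s1 L1-HIT; vc=[7]
#7 0x4d→b9/s1 L1-HIT; vc=[7]
#8 0x39→b7/s1 VC-HIT; vc=[9]
#9 0x3d→b7/s1 L1-HIT; vc=[9]
#10 0x4b→b9/s1 VC-HIT; vc=[7]

VC = [7]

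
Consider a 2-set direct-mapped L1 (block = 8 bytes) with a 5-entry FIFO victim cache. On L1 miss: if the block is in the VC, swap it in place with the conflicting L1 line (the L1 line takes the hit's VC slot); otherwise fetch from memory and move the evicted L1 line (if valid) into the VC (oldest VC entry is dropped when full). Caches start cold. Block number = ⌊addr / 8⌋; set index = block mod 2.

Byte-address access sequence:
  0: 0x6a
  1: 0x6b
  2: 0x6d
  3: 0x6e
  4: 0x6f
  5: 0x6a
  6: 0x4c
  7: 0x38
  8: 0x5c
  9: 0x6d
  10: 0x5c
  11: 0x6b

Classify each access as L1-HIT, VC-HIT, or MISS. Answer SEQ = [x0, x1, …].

SEQ = [MISS, L1-HIT, L1-HIT, L1-HIT, L1-HIT, L1-HIT, MISS, MISS, MISS, VC-HIT, VC-HIT, VC-HIT]

0: 0x6a (blk 13, set 1) → MISS  vc=[]
1: 0x6b (blk 13, set 1) → L1-HIT  vc=[]
2: 0x6d (blk 13, set 1) → L1-HIT  vc=[]
3: 0x6e (blk 13, set 1) → L1-HIT  vc=[]
4: 0x6f (blk 13, set 1) → L1-HIT  vc=[]
5: 0x6a (blk 13, set 1) → L1-HIT  vc=[]
6: 0x4c (blk 9, set 1) → MISS  vc=[13]
7: 0x38 (blk 7, set 1) → MISS  vc=[13, 9]
8: 0x5c (blk 11, set 1) → MISS  vc=[13, 9, 7]
9: 0x6d (blk 13, set 1) → VC-HIT  vc=[11, 9, 7]
10: 0x5c (blk 11, set 1) → VC-HIT  vc=[13, 9, 7]
11: 0x6b (blk 13, set 1) → VC-HIT  vc=[11, 9, 7]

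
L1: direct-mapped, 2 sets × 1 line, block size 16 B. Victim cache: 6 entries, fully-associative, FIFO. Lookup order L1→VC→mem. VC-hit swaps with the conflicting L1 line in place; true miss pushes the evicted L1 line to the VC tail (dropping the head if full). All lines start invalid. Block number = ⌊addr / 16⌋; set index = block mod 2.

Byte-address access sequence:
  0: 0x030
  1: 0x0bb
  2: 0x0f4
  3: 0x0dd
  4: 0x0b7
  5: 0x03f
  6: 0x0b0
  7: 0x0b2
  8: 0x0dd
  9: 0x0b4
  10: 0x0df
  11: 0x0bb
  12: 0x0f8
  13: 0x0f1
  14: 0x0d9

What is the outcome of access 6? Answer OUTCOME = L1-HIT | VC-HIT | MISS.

OUTCOME = VC-HIT

  [0] addr=0x30 blk=3 s=1: MISS | VC []
  [1] addr=0xbb blk=11 s=1: MISS | VC [3]
  [2] addr=0xf4 blk=15 s=1: MISS | VC [3, 11]
  [3] addr=0xdd blk=13 s=1: MISS | VC [3, 11, 15]
  [4] addr=0xb7 blk=11 s=1: VC-HIT | VC [3, 13, 15]
  [5] addr=0x3f blk=3 s=1: VC-HIT | VC [11, 13, 15]
  [6] addr=0xb0 blk=11 s=1: VC-HIT | VC [3, 13, 15]
  [7] addr=0xb2 blk=11 s=1: L1-HIT | VC [3, 13, 15]
  [8] addr=0xdd blk=13 s=1: VC-HIT | VC [3, 11, 15]
  [9] addr=0xb4 blk=11 s=1: VC-HIT | VC [3, 13, 15]
  [10] addr=0xdf blk=13 s=1: VC-HIT | VC [3, 11, 15]
  [11] addr=0xbb blk=11 s=1: VC-HIT | VC [3, 13, 15]
  [12] addr=0xf8 blk=15 s=1: VC-HIT | VC [3, 13, 11]
  [13] addr=0xf1 blk=15 s=1: L1-HIT | VC [3, 13, 11]
  [14] addr=0xd9 blk=13 s=1: VC-HIT | VC [3, 15, 11]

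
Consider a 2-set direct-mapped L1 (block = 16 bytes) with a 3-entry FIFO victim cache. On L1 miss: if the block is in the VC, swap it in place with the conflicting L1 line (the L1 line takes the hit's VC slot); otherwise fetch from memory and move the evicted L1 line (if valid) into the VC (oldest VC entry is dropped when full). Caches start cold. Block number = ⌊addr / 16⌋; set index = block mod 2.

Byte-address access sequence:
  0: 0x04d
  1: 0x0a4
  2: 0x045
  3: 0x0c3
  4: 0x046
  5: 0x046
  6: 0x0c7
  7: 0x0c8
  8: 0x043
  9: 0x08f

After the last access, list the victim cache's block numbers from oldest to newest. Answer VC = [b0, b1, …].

VC = [10, 12, 4]

  [0] addr=0x4d blk=4 s=0: MISS | VC []
  [1] addr=0xa4 blk=10 s=0: MISS | VC [4]
  [2] addr=0x45 blk=4 s=0: VC-HIT | VC [10]
  [3] addr=0xc3 blk=12 s=0: MISS | VC [10, 4]
  [4] addr=0x46 blk=4 s=0: VC-HIT | VC [10, 12]
  [5] addr=0x46 blk=4 s=0: L1-HIT | VC [10, 12]
  [6] addr=0xc7 blk=12 s=0: VC-HIT | VC [10, 4]
  [7] addr=0xc8 blk=12 s=0: L1-HIT | VC [10, 4]
  [8] addr=0x43 blk=4 s=0: VC-HIT | VC [10, 12]
  [9] addr=0x8f blk=8 s=0: MISS | VC [10, 12, 4]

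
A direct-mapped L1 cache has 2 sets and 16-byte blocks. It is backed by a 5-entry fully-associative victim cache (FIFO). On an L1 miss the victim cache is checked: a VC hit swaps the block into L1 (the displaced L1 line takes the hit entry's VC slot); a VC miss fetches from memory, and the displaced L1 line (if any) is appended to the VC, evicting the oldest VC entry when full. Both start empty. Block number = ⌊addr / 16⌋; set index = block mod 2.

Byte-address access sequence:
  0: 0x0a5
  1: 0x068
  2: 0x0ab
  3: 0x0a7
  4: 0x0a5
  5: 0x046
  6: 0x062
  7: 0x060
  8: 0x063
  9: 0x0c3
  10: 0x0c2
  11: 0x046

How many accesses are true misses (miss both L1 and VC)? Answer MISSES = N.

  [0] addr=0xa5 blk=10 s=0: MISS | VC []
  [1] addr=0x68 blk=6 s=0: MISS | VC [10]
  [2] addr=0xab blk=10 s=0: VC-HIT | VC [6]
  [3] addr=0xa7 blk=10 s=0: L1-HIT | VC [6]
  [4] addr=0xa5 blk=10 s=0: L1-HIT | VC [6]
  [5] addr=0x46 blk=4 s=0: MISS | VC [6, 10]
  [6] addr=0x62 blk=6 s=0: VC-HIT | VC [4, 10]
  [7] addr=0x60 blk=6 s=0: L1-HIT | VC [4, 10]
  [8] addr=0x63 blk=6 s=0: L1-HIT | VC [4, 10]
  [9] addr=0xc3 blk=12 s=0: MISS | VC [4, 10, 6]
  [10] addr=0xc2 blk=12 s=0: L1-HIT | VC [4, 10, 6]
  [11] addr=0x46 blk=4 s=0: VC-HIT | VC [12, 10, 6]

MISSES = 4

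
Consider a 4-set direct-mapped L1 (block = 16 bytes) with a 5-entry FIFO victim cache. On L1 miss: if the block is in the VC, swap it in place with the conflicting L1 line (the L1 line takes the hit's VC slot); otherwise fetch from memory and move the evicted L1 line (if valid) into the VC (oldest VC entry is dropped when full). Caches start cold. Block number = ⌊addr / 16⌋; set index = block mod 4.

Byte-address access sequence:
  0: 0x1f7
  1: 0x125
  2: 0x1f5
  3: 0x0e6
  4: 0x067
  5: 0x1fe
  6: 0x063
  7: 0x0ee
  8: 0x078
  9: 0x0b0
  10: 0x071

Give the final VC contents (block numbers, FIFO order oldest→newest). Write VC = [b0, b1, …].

#0 0x1f7→b31/s3 MISS; vc=[]
#1 0x125→b18/s2 MISS; vc=[]
#2 0x1f5→b31/s3 L1-HIT; vc=[]
#3 0xe6→b14/s2 MISS; vc=[18]
#4 0x67→b6/s2 MISS; vc=[18,14]
#5 0x1fe→b31/s3 L1-HIT; vc=[18,14]
#6 0x63→b6/s2 L1-HIT; vc=[18,14]
#7 0xee→b14/s2 VC-HIT; vc=[18,6]
#8 0x78→b7/s3 MISS; vc=[18,6,31]
#9 0xb0→b11/s3 MISS; vc=[18,6,31,7]
#10 0x71→b7/s3 VC-HIT; vc=[18,6,31,11]

VC = [18, 6, 31, 11]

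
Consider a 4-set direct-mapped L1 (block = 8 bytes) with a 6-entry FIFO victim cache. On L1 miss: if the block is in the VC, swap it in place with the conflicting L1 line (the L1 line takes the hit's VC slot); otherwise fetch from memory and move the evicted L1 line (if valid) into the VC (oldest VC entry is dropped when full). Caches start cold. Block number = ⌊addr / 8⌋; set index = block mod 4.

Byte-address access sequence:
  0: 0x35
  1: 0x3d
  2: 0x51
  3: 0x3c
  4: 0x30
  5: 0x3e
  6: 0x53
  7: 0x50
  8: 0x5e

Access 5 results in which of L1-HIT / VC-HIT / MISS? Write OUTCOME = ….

OUTCOME = L1-HIT

0: 0x35 (blk 6, set 2) → MISS  vc=[]
1: 0x3d (blk 7, set 3) → MISS  vc=[]
2: 0x51 (blk 10, set 2) → MISS  vc=[6]
3: 0x3c (blk 7, set 3) → L1-HIT  vc=[6]
4: 0x30 (blk 6, set 2) → VC-HIT  vc=[10]
5: 0x3e (blk 7, set 3) → L1-HIT  vc=[10]
6: 0x53 (blk 10, set 2) → VC-HIT  vc=[6]
7: 0x50 (blk 10, set 2) → L1-HIT  vc=[6]
8: 0x5e (blk 11, set 3) → MISS  vc=[6, 7]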